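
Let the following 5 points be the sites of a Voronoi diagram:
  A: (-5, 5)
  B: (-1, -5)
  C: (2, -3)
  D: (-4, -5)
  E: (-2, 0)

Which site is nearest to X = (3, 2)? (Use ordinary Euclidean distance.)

C

Compare squared distances (the ordering matches that of the actual distances):
|XA|² = 64 + 9 = 73
|XB|² = 16 + 49 = 65
|XC|² = 1 + 25 = 26
|XD|² = 49 + 49 = 98
|XE|² = 25 + 4 = 29
Minimum is at C.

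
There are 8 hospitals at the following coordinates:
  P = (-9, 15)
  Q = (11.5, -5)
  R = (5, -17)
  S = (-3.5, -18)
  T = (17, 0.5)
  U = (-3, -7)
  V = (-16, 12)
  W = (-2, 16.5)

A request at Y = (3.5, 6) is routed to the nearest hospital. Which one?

W

Squared Euclidean distances:
|YP|² = (3.5−(-9))² + (6−15)² = 156.25 + 81 = 237.25
|YQ|² = (3.5−11.5)² + (6−(-5))² = 64 + 121 = 185
|YR|² = (3.5−5)² + (6−(-17))² = 2.25 + 529 = 531.25
|YS|² = (3.5−(-3.5))² + (6−(-18))² = 49 + 576 = 625
|YT|² = (3.5−17)² + (6−0.5)² = 182.25 + 30.25 = 212.5
|YU|² = (3.5−(-3))² + (6−(-7))² = 42.25 + 169 = 211.25
|YV|² = (3.5−(-16))² + (6−12)² = 380.25 + 36 = 416.25
|YW|² = (3.5−(-2))² + (6−16.5)² = 30.25 + 110.25 = 140.5
Minimum is at W.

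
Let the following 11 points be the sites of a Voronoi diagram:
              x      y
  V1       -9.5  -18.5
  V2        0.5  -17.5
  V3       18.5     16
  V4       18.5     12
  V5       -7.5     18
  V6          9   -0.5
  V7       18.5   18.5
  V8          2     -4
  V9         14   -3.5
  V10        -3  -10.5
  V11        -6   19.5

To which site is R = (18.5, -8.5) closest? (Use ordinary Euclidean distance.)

V9

Since √ is increasing, it suffices to compare squared distances:
|RV1|² = 784 + 100 = 884
|RV2|² = 324 + 81 = 405
|RV3|² = 0 + 600.25 = 600.25
|RV4|² = 0 + 420.25 = 420.25
|RV5|² = 676 + 702.25 = 1378.25
|RV6|² = 90.25 + 64 = 154.25
|RV7|² = 0 + 729 = 729
|RV8|² = 272.25 + 20.25 = 292.5
|RV9|² = 20.25 + 25 = 45.25
d²(R, V10) = 462.25 + 4 = 466.25
d²(R, V11) = 600.25 + 784 = 1384.25
V9 is nearest.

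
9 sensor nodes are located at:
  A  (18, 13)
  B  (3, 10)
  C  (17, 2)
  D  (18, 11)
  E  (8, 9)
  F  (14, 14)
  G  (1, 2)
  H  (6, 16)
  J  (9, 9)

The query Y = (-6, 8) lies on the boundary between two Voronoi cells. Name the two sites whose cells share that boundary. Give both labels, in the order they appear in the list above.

Squared distances from Y to each site:
|YA|² = (-6−18)² + (8−13)² = 576 + 25 = 601
|YB|² = (-6−3)² + (8−10)² = 81 + 4 = 85
|YC|² = (-6−17)² + (8−2)² = 529 + 36 = 565
|YD|² = (-6−18)² + (8−11)² = 576 + 9 = 585
|YE|² = (-6−8)² + (8−9)² = 196 + 1 = 197
|YF|² = (-6−14)² + (8−14)² = 400 + 36 = 436
|YG|² = (-6−1)² + (8−2)² = 49 + 36 = 85
|YH|² = (-6−6)² + (8−16)² = 144 + 64 = 208
|YJ|² = (-6−9)² + (8−9)² = 225 + 1 = 226
Y is equidistant from B and G (both at squared distance 85), and every other site is strictly farther — so Y lies on the B–G Voronoi edge.

B and G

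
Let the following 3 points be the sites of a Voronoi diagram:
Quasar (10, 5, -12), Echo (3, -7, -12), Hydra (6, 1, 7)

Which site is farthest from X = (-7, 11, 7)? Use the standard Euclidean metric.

Since √ is increasing, it suffices to compare squared distances:
d²(X, Quasar) = (-7−10)² + (11−5)² + (7−(-12))² = 289 + 36 + 361 = 686
d²(X, Echo) = (-7−3)² + (11−(-7))² + (7−(-12))² = 100 + 324 + 361 = 785
d²(X, Hydra) = (-7−6)² + (11−1)² + (7−7)² = 169 + 100 + 0 = 269
The largest is to Echo.

Echo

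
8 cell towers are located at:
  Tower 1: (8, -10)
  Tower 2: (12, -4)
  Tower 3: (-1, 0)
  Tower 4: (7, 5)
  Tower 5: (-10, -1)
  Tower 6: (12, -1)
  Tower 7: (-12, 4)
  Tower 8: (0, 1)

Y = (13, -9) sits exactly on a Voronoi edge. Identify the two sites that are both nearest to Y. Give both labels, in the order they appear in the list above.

Squared distances from Y to each site:
d²(Y, Tower 1) = (13−8)² + (-9−(-10))² = 25 + 1 = 26
d²(Y, Tower 2) = (13−12)² + (-9−(-4))² = 1 + 25 = 26
d²(Y, Tower 3) = (13−(-1))² + (-9−0)² = 196 + 81 = 277
d²(Y, Tower 4) = (13−7)² + (-9−5)² = 36 + 196 = 232
d²(Y, Tower 5) = (13−(-10))² + (-9−(-1))² = 529 + 64 = 593
d²(Y, Tower 6) = (13−12)² + (-9−(-1))² = 1 + 64 = 65
d²(Y, Tower 7) = (13−(-12))² + (-9−4)² = 625 + 169 = 794
d²(Y, Tower 8) = (13−0)² + (-9−1)² = 169 + 100 = 269
Y is equidistant from Tower 1 and Tower 2 (both at squared distance 26), and every other site is strictly farther — so Y lies on the Tower 1–Tower 2 Voronoi edge.

Tower 1 and Tower 2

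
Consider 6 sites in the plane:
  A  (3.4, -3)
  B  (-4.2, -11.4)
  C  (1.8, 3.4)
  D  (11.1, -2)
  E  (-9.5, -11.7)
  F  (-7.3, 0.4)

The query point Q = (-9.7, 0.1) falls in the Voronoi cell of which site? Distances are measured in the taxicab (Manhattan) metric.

d(Q,A) = |-9.7−3.4| + |0.1−(-3)| = 13.1 + 3.1 = 16.2
d(Q,B) = |-9.7−(-4.2)| + |0.1−(-11.4)| = 5.5 + 11.5 = 17
d(Q,C) = |-9.7−1.8| + |0.1−3.4| = 11.5 + 3.3 = 14.8
d(Q,D) = |-9.7−11.1| + |0.1−(-2)| = 20.8 + 2.1 = 22.9
d(Q,E) = |-9.7−(-9.5)| + |0.1−(-11.7)| = 0.2 + 11.8 = 12
d(Q,F) = |-9.7−(-7.3)| + |0.1−0.4| = 2.4 + 0.3 = 2.7
F is nearest.

F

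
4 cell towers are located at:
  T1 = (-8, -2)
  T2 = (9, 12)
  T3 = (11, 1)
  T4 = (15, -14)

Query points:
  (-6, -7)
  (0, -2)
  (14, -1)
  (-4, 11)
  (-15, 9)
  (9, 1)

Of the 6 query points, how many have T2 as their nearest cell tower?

(-6, -7) — d² to each: T1:29, T2:586, T3:353, T4:490 → nearest is T1
(0, -2) — d² to each: T1:64, T2:277, T3:130, T4:369 → nearest is T1
(14, -1) — d² to each: T1:485, T2:194, T3:13, T4:170 → nearest is T3
(-4, 11) — d² to each: T1:185, T2:170, T3:325, T4:986 → nearest is T2
(-15, 9) — d² to each: T1:170, T2:585, T3:740, T4:1429 → nearest is T1
(9, 1) — d² to each: T1:298, T2:121, T3:4, T4:261 → nearest is T3
1 of the 6 points has T2 as nearest.

1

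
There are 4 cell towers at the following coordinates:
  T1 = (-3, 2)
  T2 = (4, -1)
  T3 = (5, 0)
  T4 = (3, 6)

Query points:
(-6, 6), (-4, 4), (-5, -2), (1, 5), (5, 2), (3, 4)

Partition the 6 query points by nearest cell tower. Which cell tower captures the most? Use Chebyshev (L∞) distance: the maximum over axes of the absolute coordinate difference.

T1

(-6, 6) — d to each: T1:4, T2:10, T3:11, T4:9 → nearest is T1
(-4, 4) — d to each: T1:2, T2:8, T3:9, T4:7 → nearest is T1
(-5, -2) — d to each: T1:4, T2:9, T3:10, T4:8 → nearest is T1
(1, 5) — d to each: T1:4, T2:6, T3:5, T4:2 → nearest is T4
(5, 2) — d to each: T1:8, T2:3, T3:2, T4:4 → nearest is T3
(3, 4) — d to each: T1:6, T2:5, T3:4, T4:2 → nearest is T4
Tally — T1:3, T3:1, T4:2. T1 captures the most (3).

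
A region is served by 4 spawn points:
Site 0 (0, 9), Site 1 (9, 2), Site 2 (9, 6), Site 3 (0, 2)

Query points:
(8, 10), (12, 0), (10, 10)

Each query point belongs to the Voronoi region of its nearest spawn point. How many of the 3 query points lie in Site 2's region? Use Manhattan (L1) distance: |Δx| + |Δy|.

(8, 10) — d to each: Site 0:9, Site 1:9, Site 2:5, Site 3:16 → nearest is Site 2
(12, 0) — d to each: Site 0:21, Site 1:5, Site 2:9, Site 3:14 → nearest is Site 1
(10, 10) — d to each: Site 0:11, Site 1:9, Site 2:5, Site 3:18 → nearest is Site 2
2 of the 3 points have Site 2 as nearest.

2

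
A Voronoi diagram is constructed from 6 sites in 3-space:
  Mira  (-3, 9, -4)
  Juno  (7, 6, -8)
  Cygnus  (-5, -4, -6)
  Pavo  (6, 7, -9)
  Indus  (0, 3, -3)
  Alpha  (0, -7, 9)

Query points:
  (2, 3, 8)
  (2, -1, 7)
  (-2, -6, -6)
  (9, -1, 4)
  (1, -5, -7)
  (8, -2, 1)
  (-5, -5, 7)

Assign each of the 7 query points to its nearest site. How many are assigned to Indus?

(2, 3, 8) — d² to each: Mira:205, Juno:290, Cygnus:294, Pavo:321, Indus:125, Alpha:105 → nearest is Alpha
(2, -1, 7) — d² to each: Mira:246, Juno:299, Cygnus:227, Pavo:336, Indus:120, Alpha:44 → nearest is Alpha
(-2, -6, -6) — d² to each: Mira:230, Juno:229, Cygnus:13, Pavo:242, Indus:94, Alpha:230 → nearest is Cygnus
(9, -1, 4) — d² to each: Mira:308, Juno:197, Cygnus:305, Pavo:242, Indus:146, Alpha:142 → nearest is Alpha
(1, -5, -7) — d² to each: Mira:221, Juno:158, Cygnus:38, Pavo:173, Indus:81, Alpha:261 → nearest is Cygnus
(8, -2, 1) — d² to each: Mira:267, Juno:146, Cygnus:222, Pavo:185, Indus:105, Alpha:153 → nearest is Indus
(-5, -5, 7) — d² to each: Mira:321, Juno:490, Cygnus:170, Pavo:521, Indus:189, Alpha:33 → nearest is Alpha
1 of the 7 points has Indus as nearest.

1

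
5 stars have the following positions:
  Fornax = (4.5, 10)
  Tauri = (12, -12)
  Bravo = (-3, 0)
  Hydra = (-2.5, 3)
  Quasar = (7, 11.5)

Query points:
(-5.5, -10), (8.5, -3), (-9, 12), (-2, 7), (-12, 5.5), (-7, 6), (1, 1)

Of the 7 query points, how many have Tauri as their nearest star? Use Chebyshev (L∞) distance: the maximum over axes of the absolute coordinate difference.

1

(-5.5, -10) — d to each: Fornax:20, Tauri:17.5, Bravo:10, Hydra:13, Quasar:21.5 → nearest is Bravo
(8.5, -3) — d to each: Fornax:13, Tauri:9, Bravo:11.5, Hydra:11, Quasar:14.5 → nearest is Tauri
(-9, 12) — d to each: Fornax:13.5, Tauri:24, Bravo:12, Hydra:9, Quasar:16 → nearest is Hydra
(-2, 7) — d to each: Fornax:6.5, Tauri:19, Bravo:7, Hydra:4, Quasar:9 → nearest is Hydra
(-12, 5.5) — d to each: Fornax:16.5, Tauri:24, Bravo:9, Hydra:9.5, Quasar:19 → nearest is Bravo
(-7, 6) — d to each: Fornax:11.5, Tauri:19, Bravo:6, Hydra:4.5, Quasar:14 → nearest is Hydra
(1, 1) — d to each: Fornax:9, Tauri:13, Bravo:4, Hydra:3.5, Quasar:10.5 → nearest is Hydra
1 of the 7 points has Tauri as nearest.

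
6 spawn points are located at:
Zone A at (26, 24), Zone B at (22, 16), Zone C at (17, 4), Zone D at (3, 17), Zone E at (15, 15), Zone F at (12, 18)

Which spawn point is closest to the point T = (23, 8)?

Squared Euclidean distances:
d²(T, Zone A) = (23−26)² + (8−24)² = 9 + 256 = 265
d²(T, Zone B) = (23−22)² + (8−16)² = 1 + 64 = 65
d²(T, Zone C) = (23−17)² + (8−4)² = 36 + 16 = 52
d²(T, Zone D) = (23−3)² + (8−17)² = 400 + 81 = 481
d²(T, Zone E) = (23−15)² + (8−15)² = 64 + 49 = 113
d²(T, Zone F) = (23−12)² + (8−18)² = 121 + 100 = 221
Minimum is at Zone C.

Zone C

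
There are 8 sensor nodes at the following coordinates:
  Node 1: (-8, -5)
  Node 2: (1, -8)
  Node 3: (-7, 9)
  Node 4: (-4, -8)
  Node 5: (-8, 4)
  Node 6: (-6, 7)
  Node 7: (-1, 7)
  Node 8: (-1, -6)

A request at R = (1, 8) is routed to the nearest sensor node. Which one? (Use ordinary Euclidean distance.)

Node 7

Compare squared distances (the ordering matches that of the actual distances):
d²(R, Node 1) = (1−(-8))² + (8−(-5))² = 81 + 169 = 250
d²(R, Node 2) = (1−1)² + (8−(-8))² = 0 + 256 = 256
d²(R, Node 3) = (1−(-7))² + (8−9)² = 64 + 1 = 65
d²(R, Node 4) = (1−(-4))² + (8−(-8))² = 25 + 256 = 281
d²(R, Node 5) = (1−(-8))² + (8−4)² = 81 + 16 = 97
d²(R, Node 6) = (1−(-6))² + (8−7)² = 49 + 1 = 50
d²(R, Node 7) = (1−(-1))² + (8−7)² = 4 + 1 = 5
d²(R, Node 8) = (1−(-1))² + (8−(-6))² = 4 + 196 = 200
Node 7 is nearest.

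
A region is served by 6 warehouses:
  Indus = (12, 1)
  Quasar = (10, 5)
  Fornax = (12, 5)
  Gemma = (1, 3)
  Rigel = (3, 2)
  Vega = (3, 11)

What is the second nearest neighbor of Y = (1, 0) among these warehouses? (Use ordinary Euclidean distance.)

Since √ is increasing, it suffices to compare squared distances:
d²(Y, Indus) = (1−12)² + (0−1)² = 121 + 1 = 122
d²(Y, Quasar) = (1−10)² + (0−5)² = 81 + 25 = 106
d²(Y, Fornax) = (1−12)² + (0−5)² = 121 + 25 = 146
d²(Y, Gemma) = (1−1)² + (0−3)² = 0 + 9 = 9
d²(Y, Rigel) = (1−3)² + (0−2)² = 4 + 4 = 8
d²(Y, Vega) = (1−3)² + (0−11)² = 4 + 121 = 125
Sorted ascending: Rigel, Gemma, Quasar, … — the second-nearest is Gemma.

Gemma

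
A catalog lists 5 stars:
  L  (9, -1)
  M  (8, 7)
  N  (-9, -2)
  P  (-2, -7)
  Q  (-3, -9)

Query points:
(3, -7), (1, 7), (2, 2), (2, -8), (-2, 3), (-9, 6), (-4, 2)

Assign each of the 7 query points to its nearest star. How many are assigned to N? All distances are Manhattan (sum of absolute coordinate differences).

(3, -7) — d to each: L:12, M:19, N:17, P:5, Q:8 → nearest is P
(1, 7) — d to each: L:16, M:7, N:19, P:17, Q:20 → nearest is M
(2, 2) — d to each: L:10, M:11, N:15, P:13, Q:16 → nearest is L
(2, -8) — d to each: L:14, M:21, N:17, P:5, Q:6 → nearest is P
(-2, 3) — d to each: L:15, M:14, N:12, P:10, Q:13 → nearest is P
(-9, 6) — d to each: L:25, M:18, N:8, P:20, Q:21 → nearest is N
(-4, 2) — d to each: L:16, M:17, N:9, P:11, Q:12 → nearest is N
2 of the 7 points have N as nearest.

2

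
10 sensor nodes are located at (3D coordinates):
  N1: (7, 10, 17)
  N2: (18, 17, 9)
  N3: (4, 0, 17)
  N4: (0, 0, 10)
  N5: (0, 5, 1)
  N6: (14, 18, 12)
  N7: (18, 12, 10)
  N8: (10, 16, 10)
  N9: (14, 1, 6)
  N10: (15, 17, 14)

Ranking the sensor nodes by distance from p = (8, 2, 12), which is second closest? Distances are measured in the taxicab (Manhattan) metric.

d(p,N1) = 1 + 8 + 5 = 14
d(p,N2) = 10 + 15 + 3 = 28
d(p,N3) = 4 + 2 + 5 = 11
d(p,N4) = 8 + 2 + 2 = 12
d(p,N5) = 8 + 3 + 11 = 22
d(p,N6) = 6 + 16 + 0 = 22
d(p,N7) = 10 + 10 + 2 = 22
d(p,N8) = 2 + 14 + 2 = 18
d(p,N9) = 6 + 1 + 6 = 13
d(p, N10) = 7 + 15 + 2 = 24
Sorted ascending: N3, N4, N9, … — the second-nearest is N4.

N4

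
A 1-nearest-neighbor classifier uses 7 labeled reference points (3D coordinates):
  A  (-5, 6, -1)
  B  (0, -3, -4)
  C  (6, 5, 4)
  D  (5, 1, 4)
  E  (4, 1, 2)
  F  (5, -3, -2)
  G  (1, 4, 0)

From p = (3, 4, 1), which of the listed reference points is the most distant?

Compare squared distances (the ordering matches that of the actual distances):
|pA|² = (3−(-5))² + (4−6)² + (1−(-1))² = 64 + 4 + 4 = 72
|pB|² = (3−0)² + (4−(-3))² + (1−(-4))² = 9 + 49 + 25 = 83
|pC|² = (3−6)² + (4−5)² + (1−4)² = 9 + 1 + 9 = 19
|pD|² = (3−5)² + (4−1)² + (1−4)² = 4 + 9 + 9 = 22
|pE|² = (3−4)² + (4−1)² + (1−2)² = 1 + 9 + 1 = 11
|pF|² = (3−5)² + (4−(-3))² + (1−(-2))² = 4 + 49 + 9 = 62
|pG|² = (3−1)² + (4−4)² + (1−0)² = 4 + 0 + 1 = 5
The largest is to B.

B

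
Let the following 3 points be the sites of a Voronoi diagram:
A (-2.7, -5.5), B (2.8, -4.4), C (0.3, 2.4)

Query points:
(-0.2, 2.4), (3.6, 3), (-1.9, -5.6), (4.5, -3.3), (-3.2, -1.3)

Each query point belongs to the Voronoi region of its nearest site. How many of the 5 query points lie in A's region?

2

(-0.2, 2.4) — d² to each: A:68.66, B:55.24, C:0.25 → nearest is C
(3.6, 3) — d² to each: A:111.94, B:55.4, C:11.25 → nearest is C
(-1.9, -5.6) — d² to each: A:0.65, B:23.53, C:68.84 → nearest is A
(4.5, -3.3) — d² to each: A:56.68, B:4.1, C:50.13 → nearest is B
(-3.2, -1.3) — d² to each: A:17.89, B:45.61, C:25.94 → nearest is A
2 of the 5 points have A as nearest.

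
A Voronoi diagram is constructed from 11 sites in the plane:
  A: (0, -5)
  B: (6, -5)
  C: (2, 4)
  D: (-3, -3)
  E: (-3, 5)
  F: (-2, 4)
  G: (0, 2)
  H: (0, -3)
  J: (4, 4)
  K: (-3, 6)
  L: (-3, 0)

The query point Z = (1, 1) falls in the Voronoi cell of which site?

G

Since √ is increasing, it suffices to compare squared distances:
|ZA|² = (1−0)² + (1−(-5))² = 1 + 36 = 37
|ZB|² = (1−6)² + (1−(-5))² = 25 + 36 = 61
|ZC|² = (1−2)² + (1−4)² = 1 + 9 = 10
|ZD|² = (1−(-3))² + (1−(-3))² = 16 + 16 = 32
|ZE|² = (1−(-3))² + (1−5)² = 16 + 16 = 32
|ZF|² = (1−(-2))² + (1−4)² = 9 + 9 = 18
|ZG|² = (1−0)² + (1−2)² = 1 + 1 = 2
|ZH|² = (1−0)² + (1−(-3))² = 1 + 16 = 17
|ZJ|² = (1−4)² + (1−4)² = 9 + 9 = 18
|ZK|² = (1−(-3))² + (1−6)² = 16 + 25 = 41
|ZL|² = (1−(-3))² + (1−0)² = 16 + 1 = 17
Minimum is at G.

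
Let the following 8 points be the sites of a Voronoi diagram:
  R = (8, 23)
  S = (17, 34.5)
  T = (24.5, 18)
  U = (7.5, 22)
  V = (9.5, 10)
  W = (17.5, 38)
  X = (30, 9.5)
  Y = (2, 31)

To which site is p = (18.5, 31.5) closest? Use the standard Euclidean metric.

S

Since √ is increasing, it suffices to compare squared distances:
|pR|² = 110.25 + 72.25 = 182.5
|pS|² = 2.25 + 9 = 11.25
|pT|² = 36 + 182.25 = 218.25
|pU|² = 121 + 90.25 = 211.25
|pV|² = 81 + 462.25 = 543.25
|pW|² = 1 + 42.25 = 43.25
|pX|² = 132.25 + 484 = 616.25
|pY|² = 272.25 + 0.25 = 272.5
The smallest is to S, so p lies in the Voronoi region of S.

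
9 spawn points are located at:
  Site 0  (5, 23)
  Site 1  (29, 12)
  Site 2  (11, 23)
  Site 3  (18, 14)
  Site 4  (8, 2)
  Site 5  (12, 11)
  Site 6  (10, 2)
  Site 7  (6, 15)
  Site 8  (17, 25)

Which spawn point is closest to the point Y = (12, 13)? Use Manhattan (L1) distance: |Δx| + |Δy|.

Site 5

d(Y, Site 0) = |12−5| + |13−23| = 7 + 10 = 17
d(Y, Site 1) = |12−29| + |13−12| = 17 + 1 = 18
d(Y, Site 2) = |12−11| + |13−23| = 1 + 10 = 11
d(Y, Site 3) = |12−18| + |13−14| = 6 + 1 = 7
d(Y, Site 4) = |12−8| + |13−2| = 4 + 11 = 15
d(Y, Site 5) = |12−12| + |13−11| = 0 + 2 = 2
d(Y, Site 6) = |12−10| + |13−2| = 2 + 11 = 13
d(Y, Site 7) = |12−6| + |13−15| = 6 + 2 = 8
d(Y, Site 8) = |12−17| + |13−25| = 5 + 12 = 17
Minimum is at Site 5.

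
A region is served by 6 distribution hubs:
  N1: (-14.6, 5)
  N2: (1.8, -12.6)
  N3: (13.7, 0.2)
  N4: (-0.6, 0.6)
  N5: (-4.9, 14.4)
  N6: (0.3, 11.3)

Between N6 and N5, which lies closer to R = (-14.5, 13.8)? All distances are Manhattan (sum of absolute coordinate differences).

d(R,N6) = |-14.5−0.3| + |13.8−11.3| = 14.8 + 2.5 = 17.3
d(R,N5) = |-14.5−(-4.9)| + |13.8−14.4| = 9.6 + 0.6 = 10.2
17.3 > 10.2, so N5 is closer.

N5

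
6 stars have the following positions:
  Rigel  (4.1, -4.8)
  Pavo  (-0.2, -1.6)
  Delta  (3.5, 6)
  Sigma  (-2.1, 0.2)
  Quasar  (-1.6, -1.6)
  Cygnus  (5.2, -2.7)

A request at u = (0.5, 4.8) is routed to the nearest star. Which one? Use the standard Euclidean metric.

Delta

Since √ is increasing, it suffices to compare squared distances:
d²(u, Rigel) = 12.96 + 92.16 = 105.12
d²(u, Pavo) = 0.49 + 40.96 = 41.45
d²(u, Delta) = 9 + 1.44 = 10.44
d²(u, Sigma) = 6.76 + 21.16 = 27.92
d²(u, Quasar) = 4.41 + 40.96 = 45.37
d²(u, Cygnus) = 22.09 + 56.25 = 78.34
The smallest is to Delta, so u lies in the Voronoi region of Delta.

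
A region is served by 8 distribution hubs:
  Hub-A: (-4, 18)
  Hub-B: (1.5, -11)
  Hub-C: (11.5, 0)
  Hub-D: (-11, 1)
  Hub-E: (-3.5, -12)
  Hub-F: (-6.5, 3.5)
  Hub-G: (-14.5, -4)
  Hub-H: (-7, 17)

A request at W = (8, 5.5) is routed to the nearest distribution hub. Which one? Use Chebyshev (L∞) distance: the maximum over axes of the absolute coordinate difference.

d(W, Hub-A) = max(12, 12.5) = 12.5
d(W, Hub-B) = max(6.5, 16.5) = 16.5
d(W, Hub-C) = max(3.5, 5.5) = 5.5
d(W, Hub-D) = max(19, 4.5) = 19
d(W, Hub-E) = max(11.5, 17.5) = 17.5
d(W, Hub-F) = max(14.5, 2) = 14.5
d(W, Hub-G) = max(22.5, 9.5) = 22.5
d(W, Hub-H) = max(15, 11.5) = 15
The smallest is to Hub-C, so W lies in the Voronoi region of Hub-C.

Hub-C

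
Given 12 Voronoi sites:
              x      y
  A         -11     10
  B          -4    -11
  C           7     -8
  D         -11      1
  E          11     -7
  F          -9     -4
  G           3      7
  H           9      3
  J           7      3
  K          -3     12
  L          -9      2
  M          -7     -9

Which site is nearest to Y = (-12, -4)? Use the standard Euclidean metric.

F

Squared Euclidean distances:
|YA|² = (-12−(-11))² + (-4−10)² = 1 + 196 = 197
|YB|² = (-12−(-4))² + (-4−(-11))² = 64 + 49 = 113
|YC|² = (-12−7)² + (-4−(-8))² = 361 + 16 = 377
|YD|² = (-12−(-11))² + (-4−1)² = 1 + 25 = 26
|YE|² = (-12−11)² + (-4−(-7))² = 529 + 9 = 538
|YF|² = (-12−(-9))² + (-4−(-4))² = 9 + 0 = 9
|YG|² = (-12−3)² + (-4−7)² = 225 + 121 = 346
|YH|² = (-12−9)² + (-4−3)² = 441 + 49 = 490
|YJ|² = (-12−7)² + (-4−3)² = 361 + 49 = 410
|YK|² = (-12−(-3))² + (-4−12)² = 81 + 256 = 337
|YL|² = (-12−(-9))² + (-4−2)² = 9 + 36 = 45
|YM|² = (-12−(-7))² + (-4−(-9))² = 25 + 25 = 50
F is nearest.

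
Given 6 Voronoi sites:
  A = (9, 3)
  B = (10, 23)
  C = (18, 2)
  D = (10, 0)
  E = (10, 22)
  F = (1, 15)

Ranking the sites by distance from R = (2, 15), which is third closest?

Squared Euclidean distances:
|RA|² = 49 + 144 = 193
|RB|² = 64 + 64 = 128
|RC|² = 256 + 169 = 425
|RD|² = 64 + 225 = 289
|RE|² = 64 + 49 = 113
|RF|² = 1 + 0 = 1
Sorted ascending: F, E, B, A, … — the third-nearest is B.

B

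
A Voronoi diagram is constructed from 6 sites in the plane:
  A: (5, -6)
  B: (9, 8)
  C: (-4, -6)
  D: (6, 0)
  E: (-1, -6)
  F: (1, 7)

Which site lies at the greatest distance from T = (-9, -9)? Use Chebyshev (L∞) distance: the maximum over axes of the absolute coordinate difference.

B

d(T,A) = max(14, 3) = 14
d(T,B) = max(18, 17) = 18
d(T,C) = max(5, 3) = 5
d(T,D) = max(15, 9) = 15
d(T,E) = max(8, 3) = 8
d(T,F) = max(10, 16) = 16
The largest is to B.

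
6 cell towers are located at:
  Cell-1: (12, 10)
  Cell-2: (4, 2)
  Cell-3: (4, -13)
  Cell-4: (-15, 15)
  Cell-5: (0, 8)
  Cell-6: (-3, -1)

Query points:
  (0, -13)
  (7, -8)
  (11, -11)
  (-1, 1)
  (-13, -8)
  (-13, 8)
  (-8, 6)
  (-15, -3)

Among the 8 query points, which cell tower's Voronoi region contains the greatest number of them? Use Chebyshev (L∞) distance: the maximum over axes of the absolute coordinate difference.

(0, -13) — d to each: Cell-1:23, Cell-2:15, Cell-3:4, Cell-4:28, Cell-5:21, Cell-6:12 → nearest is Cell-3
(7, -8) — d to each: Cell-1:18, Cell-2:10, Cell-3:5, Cell-4:23, Cell-5:16, Cell-6:10 → nearest is Cell-3
(11, -11) — d to each: Cell-1:21, Cell-2:13, Cell-3:7, Cell-4:26, Cell-5:19, Cell-6:14 → nearest is Cell-3
(-1, 1) — d to each: Cell-1:13, Cell-2:5, Cell-3:14, Cell-4:14, Cell-5:7, Cell-6:2 → nearest is Cell-6
(-13, -8) — d to each: Cell-1:25, Cell-2:17, Cell-3:17, Cell-4:23, Cell-5:16, Cell-6:10 → nearest is Cell-6
(-13, 8) — d to each: Cell-1:25, Cell-2:17, Cell-3:21, Cell-4:7, Cell-5:13, Cell-6:10 → nearest is Cell-4
(-8, 6) — d to each: Cell-1:20, Cell-2:12, Cell-3:19, Cell-4:9, Cell-5:8, Cell-6:7 → nearest is Cell-6
(-15, -3) — d to each: Cell-1:27, Cell-2:19, Cell-3:19, Cell-4:18, Cell-5:15, Cell-6:12 → nearest is Cell-6
Tally — Cell-3:3, Cell-4:1, Cell-6:4. Cell-6 captures the most (4).

Cell-6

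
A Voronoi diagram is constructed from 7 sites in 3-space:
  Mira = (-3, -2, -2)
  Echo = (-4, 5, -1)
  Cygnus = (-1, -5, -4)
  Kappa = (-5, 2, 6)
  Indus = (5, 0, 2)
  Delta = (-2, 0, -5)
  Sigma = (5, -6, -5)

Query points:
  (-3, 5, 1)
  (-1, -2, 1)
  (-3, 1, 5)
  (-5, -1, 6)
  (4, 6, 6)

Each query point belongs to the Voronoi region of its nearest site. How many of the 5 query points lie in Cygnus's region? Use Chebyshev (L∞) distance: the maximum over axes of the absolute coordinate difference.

(-3, 5, 1) — d to each: Mira:7, Echo:2, Cygnus:10, Kappa:5, Indus:8, Delta:6, Sigma:11 → nearest is Echo
(-1, -2, 1) — d to each: Mira:3, Echo:7, Cygnus:5, Kappa:5, Indus:6, Delta:6, Sigma:6 → nearest is Mira
(-3, 1, 5) — d to each: Mira:7, Echo:6, Cygnus:9, Kappa:2, Indus:8, Delta:10, Sigma:10 → nearest is Kappa
(-5, -1, 6) — d to each: Mira:8, Echo:7, Cygnus:10, Kappa:3, Indus:10, Delta:11, Sigma:11 → nearest is Kappa
(4, 6, 6) — d to each: Mira:8, Echo:8, Cygnus:11, Kappa:9, Indus:6, Delta:11, Sigma:12 → nearest is Indus
0 of the 5 points have Cygnus as nearest.

0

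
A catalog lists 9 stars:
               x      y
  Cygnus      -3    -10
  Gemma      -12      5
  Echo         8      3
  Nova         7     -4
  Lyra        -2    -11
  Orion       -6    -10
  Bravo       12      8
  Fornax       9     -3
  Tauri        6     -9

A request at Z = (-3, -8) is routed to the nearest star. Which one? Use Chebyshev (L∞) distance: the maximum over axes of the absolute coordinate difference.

Cygnus

d(Z, Cygnus) = max(0, 2) = 2
d(Z, Gemma) = max(9, 13) = 13
d(Z, Echo) = max(11, 11) = 11
d(Z, Nova) = max(10, 4) = 10
d(Z, Lyra) = max(1, 3) = 3
d(Z, Orion) = max(3, 2) = 3
d(Z, Bravo) = max(15, 16) = 16
d(Z, Fornax) = max(12, 5) = 12
d(Z, Tauri) = max(9, 1) = 9
The smallest is to Cygnus, so Z lies in the Voronoi region of Cygnus.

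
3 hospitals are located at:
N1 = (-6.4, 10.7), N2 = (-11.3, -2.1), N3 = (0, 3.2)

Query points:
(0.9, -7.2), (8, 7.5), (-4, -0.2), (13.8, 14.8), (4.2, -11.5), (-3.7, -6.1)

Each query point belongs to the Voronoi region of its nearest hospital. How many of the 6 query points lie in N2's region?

1

(0.9, -7.2) — d² to each: N1:373.7, N2:174.85, N3:108.97 → nearest is N3
(8, 7.5) — d² to each: N1:217.6, N2:464.65, N3:82.49 → nearest is N3
(-4, -0.2) — d² to each: N1:124.57, N2:56.9, N3:27.56 → nearest is N3
(13.8, 14.8) — d² to each: N1:424.85, N2:915.62, N3:325 → nearest is N3
(4.2, -11.5) — d² to each: N1:605.2, N2:328.61, N3:233.73 → nearest is N3
(-3.7, -6.1) — d² to each: N1:289.53, N2:73.76, N3:100.18 → nearest is N2
1 of the 6 points has N2 as nearest.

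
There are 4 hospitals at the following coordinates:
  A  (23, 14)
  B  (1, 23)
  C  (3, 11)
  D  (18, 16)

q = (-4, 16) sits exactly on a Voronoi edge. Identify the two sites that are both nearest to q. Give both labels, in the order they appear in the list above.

B and C

Squared distances from q to each site:
|qA|² = (-4−23)² + (16−14)² = 729 + 4 = 733
|qB|² = (-4−1)² + (16−23)² = 25 + 49 = 74
|qC|² = (-4−3)² + (16−11)² = 49 + 25 = 74
|qD|² = (-4−18)² + (16−16)² = 484 + 0 = 484
q is equidistant from B and C (both at squared distance 74), and every other site is strictly farther — so q lies on the B–C Voronoi edge.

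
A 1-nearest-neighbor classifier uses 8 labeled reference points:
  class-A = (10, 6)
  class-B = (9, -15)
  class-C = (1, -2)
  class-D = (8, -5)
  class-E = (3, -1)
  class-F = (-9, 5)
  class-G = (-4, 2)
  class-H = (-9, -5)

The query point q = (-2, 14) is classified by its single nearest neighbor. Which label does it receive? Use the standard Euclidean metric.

class-F

Compare squared distances (the ordering matches that of the actual distances):
d²(q, class-A) = 144 + 64 = 208
d²(q, class-B) = 121 + 841 = 962
d²(q, class-C) = 9 + 256 = 265
d²(q, class-D) = 100 + 361 = 461
d²(q, class-E) = 25 + 225 = 250
d²(q, class-F) = 49 + 81 = 130
d²(q, class-G) = 4 + 144 = 148
d²(q, class-H) = 49 + 361 = 410
The smallest is to class-F, so q lies in the Voronoi region of class-F.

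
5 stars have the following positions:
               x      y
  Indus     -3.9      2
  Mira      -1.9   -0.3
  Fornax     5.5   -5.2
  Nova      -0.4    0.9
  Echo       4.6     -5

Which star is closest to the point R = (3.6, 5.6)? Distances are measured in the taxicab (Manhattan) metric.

Nova

d(R, Indus) = |3.6−(-3.9)| + |5.6−2| = 7.5 + 3.6 = 11.1
d(R, Mira) = |3.6−(-1.9)| + |5.6−(-0.3)| = 5.5 + 5.9 = 11.4
d(R, Fornax) = |3.6−5.5| + |5.6−(-5.2)| = 1.9 + 10.8 = 12.7
d(R, Nova) = |3.6−(-0.4)| + |5.6−0.9| = 4 + 4.7 = 8.7
d(R, Echo) = |3.6−4.6| + |5.6−(-5)| = 1 + 10.6 = 11.6
Nova is nearest.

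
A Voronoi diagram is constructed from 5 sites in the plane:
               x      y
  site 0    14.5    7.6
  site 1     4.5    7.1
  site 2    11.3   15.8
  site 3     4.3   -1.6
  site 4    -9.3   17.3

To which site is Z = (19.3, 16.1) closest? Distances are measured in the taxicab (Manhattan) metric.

d(Z, site 0) = |19.3−14.5| + |16.1−7.6| = 4.8 + 8.5 = 13.3
d(Z, site 1) = |19.3−4.5| + |16.1−7.1| = 14.8 + 9 = 23.8
d(Z, site 2) = |19.3−11.3| + |16.1−15.8| = 8 + 0.3 = 8.3
d(Z, site 3) = |19.3−4.3| + |16.1−(-1.6)| = 15 + 17.7 = 32.7
d(Z, site 4) = |19.3−(-9.3)| + |16.1−17.3| = 28.6 + 1.2 = 29.8
Minimum is at site 2.

site 2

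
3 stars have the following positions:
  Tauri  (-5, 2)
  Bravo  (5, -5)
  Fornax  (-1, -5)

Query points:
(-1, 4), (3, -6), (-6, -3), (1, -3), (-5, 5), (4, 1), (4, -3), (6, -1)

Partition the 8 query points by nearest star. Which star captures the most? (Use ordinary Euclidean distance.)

Bravo

(-1, 4) — d² to each: Tauri:20, Bravo:117, Fornax:81 → nearest is Tauri
(3, -6) — d² to each: Tauri:128, Bravo:5, Fornax:17 → nearest is Bravo
(-6, -3) — d² to each: Tauri:26, Bravo:125, Fornax:29 → nearest is Tauri
(1, -3) — d² to each: Tauri:61, Bravo:20, Fornax:8 → nearest is Fornax
(-5, 5) — d² to each: Tauri:9, Bravo:200, Fornax:116 → nearest is Tauri
(4, 1) — d² to each: Tauri:82, Bravo:37, Fornax:61 → nearest is Bravo
(4, -3) — d² to each: Tauri:106, Bravo:5, Fornax:29 → nearest is Bravo
(6, -1) — d² to each: Tauri:130, Bravo:17, Fornax:65 → nearest is Bravo
Tally — Tauri:3, Bravo:4, Fornax:1. Bravo captures the most (4).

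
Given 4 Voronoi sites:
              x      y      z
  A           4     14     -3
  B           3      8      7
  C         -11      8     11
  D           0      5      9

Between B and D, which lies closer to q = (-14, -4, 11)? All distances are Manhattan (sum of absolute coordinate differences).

D

d(q,B) = |-14−3| + |-4−8| + |11−7| = 17 + 12 + 4 = 33
d(q,D) = |-14−0| + |-4−5| + |11−9| = 14 + 9 + 2 = 25
33 > 25, so D is closer.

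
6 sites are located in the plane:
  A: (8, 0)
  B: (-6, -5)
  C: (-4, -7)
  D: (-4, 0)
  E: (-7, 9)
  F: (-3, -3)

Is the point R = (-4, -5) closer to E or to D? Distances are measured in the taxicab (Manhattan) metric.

d(R,E) = |-4−(-7)| + |-5−9| = 3 + 14 = 17
d(R,D) = |-4−(-4)| + |-5−0| = 0 + 5 = 5
17 > 5, so D is closer.

D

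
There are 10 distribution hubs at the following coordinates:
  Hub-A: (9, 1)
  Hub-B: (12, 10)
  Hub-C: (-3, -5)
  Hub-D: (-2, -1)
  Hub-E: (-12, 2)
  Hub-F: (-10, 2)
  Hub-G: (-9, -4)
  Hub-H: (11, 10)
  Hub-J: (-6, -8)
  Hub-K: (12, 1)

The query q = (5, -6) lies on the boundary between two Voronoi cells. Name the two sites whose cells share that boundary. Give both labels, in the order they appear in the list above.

Squared distances from q to each site:
d²(q, Hub-A) = 16 + 49 = 65
d²(q, Hub-B) = 49 + 256 = 305
d²(q, Hub-C) = 64 + 1 = 65
d²(q, Hub-D) = 49 + 25 = 74
d²(q, Hub-E) = 289 + 64 = 353
d²(q, Hub-F) = 225 + 64 = 289
d²(q, Hub-G) = 196 + 4 = 200
d²(q, Hub-H) = 36 + 256 = 292
d²(q, Hub-J) = 121 + 4 = 125
d²(q, Hub-K) = 49 + 49 = 98
q is equidistant from Hub-A and Hub-C (both at squared distance 65), and every other site is strictly farther — so q lies on the Hub-A–Hub-C Voronoi edge.

Hub-A and Hub-C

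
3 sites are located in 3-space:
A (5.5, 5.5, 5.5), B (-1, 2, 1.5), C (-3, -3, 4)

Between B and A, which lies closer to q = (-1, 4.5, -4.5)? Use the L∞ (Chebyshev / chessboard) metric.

B

d(q,B) = max(0, 2.5, 6) = 6
d(q,A) = max(6.5, 1, 10) = 10
6 < 10, so B is closer.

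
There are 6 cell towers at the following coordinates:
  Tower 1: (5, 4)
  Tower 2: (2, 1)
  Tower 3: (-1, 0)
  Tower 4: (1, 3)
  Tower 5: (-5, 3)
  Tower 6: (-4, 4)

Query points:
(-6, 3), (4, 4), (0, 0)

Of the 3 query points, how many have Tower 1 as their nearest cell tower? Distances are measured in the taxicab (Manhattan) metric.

1

(-6, 3) — d to each: Tower 1:12, Tower 2:10, Tower 3:8, Tower 4:7, Tower 5:1, Tower 6:3 → nearest is Tower 5
(4, 4) — d to each: Tower 1:1, Tower 2:5, Tower 3:9, Tower 4:4, Tower 5:10, Tower 6:8 → nearest is Tower 1
(0, 0) — d to each: Tower 1:9, Tower 2:3, Tower 3:1, Tower 4:4, Tower 5:8, Tower 6:8 → nearest is Tower 3
1 of the 3 points has Tower 1 as nearest.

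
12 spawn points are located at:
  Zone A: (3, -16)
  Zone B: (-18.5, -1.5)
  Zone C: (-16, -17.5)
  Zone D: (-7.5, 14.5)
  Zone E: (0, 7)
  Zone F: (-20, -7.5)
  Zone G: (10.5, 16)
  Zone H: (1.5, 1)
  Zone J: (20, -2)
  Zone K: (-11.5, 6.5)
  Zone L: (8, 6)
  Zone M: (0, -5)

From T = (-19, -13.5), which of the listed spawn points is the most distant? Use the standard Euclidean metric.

Since √ is increasing, it suffices to compare squared distances:
d²(T, Zone A) = 484 + 6.25 = 490.25
d²(T, Zone B) = 0.25 + 144 = 144.25
d²(T, Zone C) = 9 + 16 = 25
d²(T, Zone D) = 132.25 + 784 = 916.25
d²(T, Zone E) = 361 + 420.25 = 781.25
d²(T, Zone F) = 1 + 36 = 37
d²(T, Zone G) = 870.25 + 870.25 = 1740.5
d²(T, Zone H) = 420.25 + 210.25 = 630.5
d²(T, Zone J) = 1521 + 132.25 = 1653.25
d²(T, Zone K) = 56.25 + 400 = 456.25
d²(T, Zone L) = 729 + 380.25 = 1109.25
d²(T, Zone M) = 361 + 72.25 = 433.25
The largest is to Zone G.

Zone G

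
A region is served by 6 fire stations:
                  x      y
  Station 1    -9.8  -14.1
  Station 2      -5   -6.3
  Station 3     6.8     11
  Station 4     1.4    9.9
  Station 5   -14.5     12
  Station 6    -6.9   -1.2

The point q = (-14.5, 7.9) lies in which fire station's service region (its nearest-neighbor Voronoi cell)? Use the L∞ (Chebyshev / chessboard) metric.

d(q, Station 1) = max(4.7, 22) = 22
d(q, Station 2) = max(9.5, 14.2) = 14.2
d(q, Station 3) = max(21.3, 3.1) = 21.3
d(q, Station 4) = max(15.9, 2) = 15.9
d(q, Station 5) = max(0, 4.1) = 4.1
d(q, Station 6) = max(7.6, 9.1) = 9.1
The smallest is to Station 5, so q lies in the Voronoi region of Station 5.

Station 5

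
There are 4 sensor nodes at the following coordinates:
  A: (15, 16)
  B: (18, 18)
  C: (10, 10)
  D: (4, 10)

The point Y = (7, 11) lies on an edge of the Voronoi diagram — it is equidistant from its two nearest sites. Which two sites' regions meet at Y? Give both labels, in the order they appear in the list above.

C and D

Squared distances from Y to each site:
|YA|² = (7−15)² + (11−16)² = 64 + 25 = 89
|YB|² = (7−18)² + (11−18)² = 121 + 49 = 170
|YC|² = (7−10)² + (11−10)² = 9 + 1 = 10
|YD|² = (7−4)² + (11−10)² = 9 + 1 = 10
Y is equidistant from C and D (both at squared distance 10), and every other site is strictly farther — so Y lies on the C–D Voronoi edge.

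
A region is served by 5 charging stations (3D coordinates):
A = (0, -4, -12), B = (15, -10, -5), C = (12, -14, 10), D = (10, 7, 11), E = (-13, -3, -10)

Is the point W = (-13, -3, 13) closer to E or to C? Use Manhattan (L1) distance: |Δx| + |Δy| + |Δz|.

E

d(W,E) = |-13−(-13)| + |-3−(-3)| + |13−(-10)| = 0 + 0 + 23 = 23
d(W,C) = |-13−12| + |-3−(-14)| + |13−10| = 25 + 11 + 3 = 39
23 < 39, so E is closer.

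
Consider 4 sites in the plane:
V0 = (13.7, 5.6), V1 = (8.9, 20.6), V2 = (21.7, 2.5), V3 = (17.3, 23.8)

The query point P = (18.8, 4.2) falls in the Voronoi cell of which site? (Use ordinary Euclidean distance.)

Since √ is increasing, it suffices to compare squared distances:
|PV0|² = (18.8−13.7)² + (4.2−5.6)² = 26.01 + 1.96 = 27.97
|PV1|² = (18.8−8.9)² + (4.2−20.6)² = 98.01 + 268.96 = 366.97
|PV2|² = (18.8−21.7)² + (4.2−2.5)² = 8.41 + 2.89 = 11.3
|PV3|² = (18.8−17.3)² + (4.2−23.8)² = 2.25 + 384.16 = 386.41
The smallest is to V2, so P lies in the Voronoi region of V2.

V2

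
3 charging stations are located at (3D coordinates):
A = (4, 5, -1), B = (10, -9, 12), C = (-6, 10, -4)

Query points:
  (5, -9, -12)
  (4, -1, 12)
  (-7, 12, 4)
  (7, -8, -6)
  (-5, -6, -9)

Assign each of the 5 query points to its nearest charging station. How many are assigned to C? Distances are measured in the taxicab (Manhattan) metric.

2

(5, -9, -12) — d to each: A:26, B:29, C:38 → nearest is A
(4, -1, 12) — d to each: A:19, B:14, C:37 → nearest is B
(-7, 12, 4) — d to each: A:23, B:46, C:11 → nearest is C
(7, -8, -6) — d to each: A:21, B:22, C:33 → nearest is A
(-5, -6, -9) — d to each: A:28, B:39, C:22 → nearest is C
2 of the 5 points have C as nearest.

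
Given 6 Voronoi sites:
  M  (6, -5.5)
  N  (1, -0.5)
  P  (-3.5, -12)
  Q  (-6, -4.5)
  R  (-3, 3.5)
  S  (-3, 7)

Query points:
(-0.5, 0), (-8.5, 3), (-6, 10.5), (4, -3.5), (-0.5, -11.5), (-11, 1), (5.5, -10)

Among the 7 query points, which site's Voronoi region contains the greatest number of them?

M

(-0.5, 0) — d² to each: M:72.5, N:2.5, P:153, Q:50.5, R:18.5, S:55.25 → nearest is N
(-8.5, 3) — d² to each: M:282.5, N:102.5, P:250, Q:62.5, R:30.5, S:46.25 → nearest is R
(-6, 10.5) — d² to each: M:400, N:170, P:512.5, Q:225, R:58, S:21.25 → nearest is S
(4, -3.5) — d² to each: M:8, N:18, P:128.5, Q:101, R:98, S:159.25 → nearest is M
(-0.5, -11.5) — d² to each: M:78.25, N:123.25, P:9.25, Q:79.25, R:231.25, S:348.5 → nearest is P
(-11, 1) — d² to each: M:331.25, N:146.25, P:225.25, Q:55.25, R:70.25, S:100 → nearest is Q
(5.5, -10) — d² to each: M:20.5, N:110.5, P:85, Q:162.5, R:254.5, S:361.25 → nearest is M
Tally — M:2, N:1, P:1, Q:1, R:1, S:1. M captures the most (2).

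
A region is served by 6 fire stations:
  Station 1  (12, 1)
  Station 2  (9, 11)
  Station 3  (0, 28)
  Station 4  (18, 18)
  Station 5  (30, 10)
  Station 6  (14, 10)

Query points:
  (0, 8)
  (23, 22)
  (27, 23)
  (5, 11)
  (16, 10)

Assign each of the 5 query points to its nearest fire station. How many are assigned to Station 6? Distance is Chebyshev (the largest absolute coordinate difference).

1

(0, 8) — d to each: Station 1:12, Station 2:9, Station 3:20, Station 4:18, Station 5:30, Station 6:14 → nearest is Station 2
(23, 22) — d to each: Station 1:21, Station 2:14, Station 3:23, Station 4:5, Station 5:12, Station 6:12 → nearest is Station 4
(27, 23) — d to each: Station 1:22, Station 2:18, Station 3:27, Station 4:9, Station 5:13, Station 6:13 → nearest is Station 4
(5, 11) — d to each: Station 1:10, Station 2:4, Station 3:17, Station 4:13, Station 5:25, Station 6:9 → nearest is Station 2
(16, 10) — d to each: Station 1:9, Station 2:7, Station 3:18, Station 4:8, Station 5:14, Station 6:2 → nearest is Station 6
1 of the 5 points has Station 6 as nearest.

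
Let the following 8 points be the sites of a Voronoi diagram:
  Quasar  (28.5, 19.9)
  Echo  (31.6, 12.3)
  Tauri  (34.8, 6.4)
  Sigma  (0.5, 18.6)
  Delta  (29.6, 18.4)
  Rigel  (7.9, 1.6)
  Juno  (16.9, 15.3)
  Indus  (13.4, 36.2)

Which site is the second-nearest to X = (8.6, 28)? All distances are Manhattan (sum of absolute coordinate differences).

Sigma

d(X, Quasar) = |8.6−28.5| + |28−19.9| = 19.9 + 8.1 = 28
d(X, Echo) = |8.6−31.6| + |28−12.3| = 23 + 15.7 = 38.7
d(X, Tauri) = |8.6−34.8| + |28−6.4| = 26.2 + 21.6 = 47.8
d(X, Sigma) = |8.6−0.5| + |28−18.6| = 8.1 + 9.4 = 17.5
d(X, Delta) = |8.6−29.6| + |28−18.4| = 21 + 9.6 = 30.6
d(X, Rigel) = |8.6−7.9| + |28−1.6| = 0.7 + 26.4 = 27.1
d(X, Juno) = |8.6−16.9| + |28−15.3| = 8.3 + 12.7 = 21
d(X, Indus) = |8.6−13.4| + |28−36.2| = 4.8 + 8.2 = 13
Sorted ascending: Indus, Sigma, Juno, … — the second-nearest is Sigma.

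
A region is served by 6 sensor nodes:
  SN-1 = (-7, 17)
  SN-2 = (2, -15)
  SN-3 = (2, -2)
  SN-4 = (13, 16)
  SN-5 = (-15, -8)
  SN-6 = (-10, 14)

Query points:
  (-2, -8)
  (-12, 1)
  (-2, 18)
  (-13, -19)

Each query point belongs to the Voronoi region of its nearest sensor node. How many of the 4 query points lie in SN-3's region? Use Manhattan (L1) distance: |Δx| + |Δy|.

(-2, -8) — d to each: SN-1:30, SN-2:11, SN-3:10, SN-4:39, SN-5:13, SN-6:30 → nearest is SN-3
(-12, 1) — d to each: SN-1:21, SN-2:30, SN-3:17, SN-4:40, SN-5:12, SN-6:15 → nearest is SN-5
(-2, 18) — d to each: SN-1:6, SN-2:37, SN-3:24, SN-4:17, SN-5:39, SN-6:12 → nearest is SN-1
(-13, -19) — d to each: SN-1:42, SN-2:19, SN-3:32, SN-4:61, SN-5:13, SN-6:36 → nearest is SN-5
1 of the 4 points has SN-3 as nearest.

1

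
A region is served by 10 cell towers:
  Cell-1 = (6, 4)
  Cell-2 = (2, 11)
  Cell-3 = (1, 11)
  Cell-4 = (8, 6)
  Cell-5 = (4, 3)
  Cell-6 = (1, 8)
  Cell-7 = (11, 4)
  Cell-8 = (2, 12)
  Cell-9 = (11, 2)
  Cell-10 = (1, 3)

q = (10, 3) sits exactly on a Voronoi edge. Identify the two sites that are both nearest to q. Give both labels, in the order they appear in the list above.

Squared distances from q to each site:
d²(q, Cell-1) = 16 + 1 = 17
d²(q, Cell-2) = 64 + 64 = 128
d²(q, Cell-3) = 81 + 64 = 145
d²(q, Cell-4) = 4 + 9 = 13
d²(q, Cell-5) = 36 + 0 = 36
d²(q, Cell-6) = 81 + 25 = 106
d²(q, Cell-7) = 1 + 1 = 2
d²(q, Cell-8) = 64 + 81 = 145
d²(q, Cell-9) = 1 + 1 = 2
d²(q, Cell-10) = 81 + 0 = 81
q is equidistant from Cell-7 and Cell-9 (both at squared distance 2), and every other site is strictly farther — so q lies on the Cell-7–Cell-9 Voronoi edge.

Cell-7 and Cell-9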